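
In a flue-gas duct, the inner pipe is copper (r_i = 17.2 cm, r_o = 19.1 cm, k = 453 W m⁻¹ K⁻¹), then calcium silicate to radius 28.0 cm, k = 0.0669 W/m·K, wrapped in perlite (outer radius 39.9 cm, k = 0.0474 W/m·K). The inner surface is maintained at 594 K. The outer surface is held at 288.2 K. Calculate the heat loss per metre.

Q' = 146 W/m

Series thermal resistances, inner to outer:
  R'_copper = ln(0.191/0.172)/(2πk) = 0.1048/(2π·453) = 3.681×10^-5 m·K/W
  R'_calcium silicate = ln(0.280/0.191)/(2πk) = 0.3825/(2π·0.0669) = 0.9100 m·K/W
  R'_perlite = ln(0.399/0.280)/(2πk) = 0.3542/(2π·0.0474) = 1.189 m·K/W
ΣR = 3.681×10^-5 + 0.9100 + 1.189 = 2.099 m·K/W
Q' = ΔT/ΣR = (594 K − 288.2 K)/2.099 = 146 W/m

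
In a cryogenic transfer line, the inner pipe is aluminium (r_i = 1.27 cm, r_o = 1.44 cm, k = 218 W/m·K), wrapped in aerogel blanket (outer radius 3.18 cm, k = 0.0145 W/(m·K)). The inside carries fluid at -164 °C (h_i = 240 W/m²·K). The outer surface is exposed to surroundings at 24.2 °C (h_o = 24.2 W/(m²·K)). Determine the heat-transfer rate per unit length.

Q' = 21.0 W/m

Series thermal resistances, inner to outer:
  R'_conv,in = 1/(2πr h) = 1/(2π·0.0127·240) = 0.05222 m·K/W
  R'_aluminium = ln(0.0144/0.0127)/(2πk) = 0.1256/(2π·218) = 9.172×10^-5 m·K/W
  R'_aerogel blanket = ln(0.0318/0.0144)/(2πk) = 0.7922/(2π·0.0145) = 8.696 m·K/W
  R'_conv,out = 1/(2πr h) = 1/(2π·0.0318·24.2) = 0.2068 m·K/W
ΣR = 0.05222 + 9.172×10^-5 + 8.696 + 0.2068 = 8.955 m·K/W
Q' = ΔT/ΣR = (-164 °C − 24.2 °C)/8.955 = -21.0 W/m
(Negative Q' ⇒ heat flows inward; heat gain = 21.0 W/m.)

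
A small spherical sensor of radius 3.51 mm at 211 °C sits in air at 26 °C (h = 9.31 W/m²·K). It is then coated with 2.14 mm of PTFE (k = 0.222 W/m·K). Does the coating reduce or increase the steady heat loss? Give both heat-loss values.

Critical radius for a sphere: r_cr = 2k/h = 0.0477 m = 4.77 cm.
Outer radius after coating: r₂ = 0.00351 + 0.00214 = 0.00565 m.
Since r₁ < r_cr and r₂ ≤ r_cr, the coating moves toward the maximum at r_cr — heat loss rises.
Bare: R = 1/(4πr₁²h) = 693.8 K/W; Q = 185/693.8 = 0.267 W.
Coated: R = R_cond + R_conv = 306.4 K/W; Q = 185/306.4 = 0.604 W.

increases: 0.267 → 0.604 W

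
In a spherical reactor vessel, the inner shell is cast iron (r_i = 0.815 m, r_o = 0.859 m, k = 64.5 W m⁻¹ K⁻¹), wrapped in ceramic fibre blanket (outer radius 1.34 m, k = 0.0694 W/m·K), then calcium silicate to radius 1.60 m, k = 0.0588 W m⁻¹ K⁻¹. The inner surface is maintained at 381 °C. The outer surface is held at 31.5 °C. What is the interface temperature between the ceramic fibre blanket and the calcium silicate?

T = 121 °C

Series thermal resistances, inner to outer:
  R_cast iron = (1/0.815 − 1/0.859)/(4πk) = 0.06285/(4π·64.5) = 7.754×10^-5 K/W
  R_ceramic fibre blanket = (1/0.859 − 1/1.34)/(4πk) = 0.4179/(4π·0.0694) = 0.4792 K/W
  R_calcium silicate = (1/1.34 − 1/1.60)/(4πk) = 0.1213/(4π·0.0588) = 0.1641 K/W
ΣR = 7.754×10^-5 + 0.4792 + 0.1641 = 0.6434 K/W
Q = ΔT/ΣR = (381 °C − 31.5 °C)/0.6434 = 543.2 W
From the inner boundary to the ceramic fibre blanket/calcium silicate interface, ΣR_partial = 0.4793 K/W.
T_interface = T_in − Q·ΣR_partial = 381 °C − (543.2)(0.4793) = 121 °C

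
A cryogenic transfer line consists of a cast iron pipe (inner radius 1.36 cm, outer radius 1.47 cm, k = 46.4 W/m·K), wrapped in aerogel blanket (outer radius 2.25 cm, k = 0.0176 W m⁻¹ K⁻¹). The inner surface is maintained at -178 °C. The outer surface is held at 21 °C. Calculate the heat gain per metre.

Treat each layer as a resistance in series:
  R'_cast iron = ln(0.0147/0.0136)/(2πk) = 0.07778/(2π·46.4) = 2.668×10^-4 m·K/W
  R'_aerogel blanket = ln(0.0225/0.0147)/(2πk) = 0.4257/(2π·0.0176) = 3.849 m·K/W
ΣR = 2.668×10^-4 + 3.849 = 3.849 m·K/W
Q' = ΔT/ΣR = (-178 °C − 21 °C)/3.849 = -51.7 W/m
(Negative Q' ⇒ heat flows inward; heat gain = 51.7 W/m.)

Q' = 51.7 W/m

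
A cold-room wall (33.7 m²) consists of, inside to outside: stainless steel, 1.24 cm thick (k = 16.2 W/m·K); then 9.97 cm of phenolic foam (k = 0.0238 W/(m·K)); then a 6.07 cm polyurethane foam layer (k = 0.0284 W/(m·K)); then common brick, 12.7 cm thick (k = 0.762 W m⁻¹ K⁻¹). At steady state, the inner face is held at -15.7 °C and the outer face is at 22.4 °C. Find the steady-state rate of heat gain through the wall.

Treat each layer as a resistance in series:
  R_stainless steel = L/(kA) = 0.0124/(16.2·33.7) = 2.271×10^-5 K/W
  R_phenolic foam = L/(kA) = 0.0997/(0.0238·33.7) = 0.1243 K/W
  R_polyurethane foam = L/(kA) = 0.0607/(0.0284·33.7) = 0.06342 K/W
  R_common brick = L/(kA) = 0.127/(0.762·33.7) = 0.004946 K/W
ΣR = 2.271×10^-5 + 0.1243 + 0.06342 + 0.004946 = 0.1927 K/W
Q = ΔT/ΣR = (-15.7 °C − 22.4 °C)/0.1927 = -198 W
(Negative Q ⇒ heat flows inward; heat gain = 198 W.)

Q = 198 W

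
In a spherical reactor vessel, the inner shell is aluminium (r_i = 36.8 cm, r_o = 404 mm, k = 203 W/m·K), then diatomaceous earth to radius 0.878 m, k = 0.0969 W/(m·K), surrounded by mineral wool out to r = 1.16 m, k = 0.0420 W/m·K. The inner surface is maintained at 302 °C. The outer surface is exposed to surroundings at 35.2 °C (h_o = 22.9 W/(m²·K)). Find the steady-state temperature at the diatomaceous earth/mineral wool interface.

T = 122 °C

Resistance network (inner→outer):
  R_aluminium = (1/0.368 − 1/0.404)/(4πk) = 0.2421/(4π·203) = 9.492×10^-5 K/W
  R_diatomaceous earth = (1/0.404 − 1/0.878)/(4πk) = 1.336/(4π·0.0969) = 1.097 K/W
  R_mineral wool = (1/0.878 − 1/1.16)/(4πk) = 0.2769/(4π·0.0420) = 0.5246 K/W
  R_conv,out = 1/(4πr²h) = 1/(4π·1.16²·22.9) = 0.002582 K/W
ΣR = 9.492×10^-5 + 1.097 + 0.5246 + 0.002582 = 1.624 K/W
Q = ΔT/ΣR = (302 °C − 35.2 °C)/1.624 = 164.3 W
From the inner boundary to the diatomaceous earth/mineral wool interface, ΣR_partial = 1.097 K/W.
T_interface = T_in − Q·ΣR_partial = 302 °C − (164.3)(1.097) = 122 °C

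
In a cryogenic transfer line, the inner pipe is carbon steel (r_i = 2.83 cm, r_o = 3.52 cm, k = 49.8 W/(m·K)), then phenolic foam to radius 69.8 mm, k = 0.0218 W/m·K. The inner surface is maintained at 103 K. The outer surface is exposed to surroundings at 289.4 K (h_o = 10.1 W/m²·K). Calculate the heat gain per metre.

Resistance network (inner→outer):
  R'_carbon steel = ln(0.0352/0.0283)/(2πk) = 0.2182/(2π·49.8) = 6.973×10^-4 m·K/W
  R'_phenolic foam = ln(0.0698/0.0352)/(2πk) = 0.6846/(2π·0.0218) = 4.998 m·K/W
  R'_conv,out = 1/(2πr h) = 1/(2π·0.0698·10.1) = 0.2258 m·K/W
ΣR = 6.973×10^-4 + 4.998 + 0.2258 = 5.224 m·K/W
Q' = ΔT/ΣR = (103 K − 289.4 K)/5.224 = -35.7 W/m
(Negative Q' ⇒ heat flows inward; heat gain = 35.7 W/m.)

Q' = 35.7 W/m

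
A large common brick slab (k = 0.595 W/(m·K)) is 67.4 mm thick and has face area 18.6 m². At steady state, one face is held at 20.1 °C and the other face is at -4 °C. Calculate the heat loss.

Q = 3960 W

Q = kA·ΔT/L = 0.595 × 18.6 × |20.1 °C − -4 °C| / 0.0674 = 3960 W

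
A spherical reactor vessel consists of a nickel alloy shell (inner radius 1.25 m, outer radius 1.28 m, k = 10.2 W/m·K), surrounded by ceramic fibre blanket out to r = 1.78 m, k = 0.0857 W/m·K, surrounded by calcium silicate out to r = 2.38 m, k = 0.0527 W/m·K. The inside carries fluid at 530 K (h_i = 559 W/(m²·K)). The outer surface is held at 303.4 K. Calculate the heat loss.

Q = 542 W

Treat each layer as a resistance in series:
  R_conv,in = 1/(4πr²h) = 1/(4π·1.25²·559) = 9.111×10^-5 K/W
  R_nickel alloy = (1/1.25 − 1/1.28)/(4πk) = 0.01875/(4π·10.2) = 1.463×10^-4 K/W
  R_ceramic fibre blanket = (1/1.28 − 1/1.78)/(4πk) = 0.2195/(4π·0.0857) = 0.2038 K/W
  R_calcium silicate = (1/1.78 − 1/2.38)/(4πk) = 0.1416/(4π·0.0527) = 0.2139 K/W
ΣR = 9.111×10^-5 + 1.463×10^-4 + 0.2038 + 0.2139 = 0.4179 K/W
Q = ΔT/ΣR = (530 K − 303.4 K)/0.4179 = 542 W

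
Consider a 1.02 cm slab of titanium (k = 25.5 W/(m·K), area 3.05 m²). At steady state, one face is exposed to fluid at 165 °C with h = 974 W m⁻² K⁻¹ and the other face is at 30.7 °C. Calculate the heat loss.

Q = 287 kW

Resistance network (inner→outer):
  R_conv,in = 1/(hA) = 1/(974·3.05) = 3.366×10^-4 K/W
  R_titanium = L/(kA) = 0.0102/(25.5·3.05) = 1.311×10^-4 K/W
ΣR = 3.366×10^-4 + 1.311×10^-4 = 4.677×10^-4 K/W
Q = ΔT/ΣR = (165 °C − 30.7 °C)/4.677×10^-4 = 2.87×10^5 W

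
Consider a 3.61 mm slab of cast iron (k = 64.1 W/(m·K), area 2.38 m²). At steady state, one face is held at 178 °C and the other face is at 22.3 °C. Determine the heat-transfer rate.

Q = 6580 kW

Q = kA·ΔT/L = 64.1 × 2.38 × |178 °C − 22.3 °C| / 0.00361 = 6.58×10^6 W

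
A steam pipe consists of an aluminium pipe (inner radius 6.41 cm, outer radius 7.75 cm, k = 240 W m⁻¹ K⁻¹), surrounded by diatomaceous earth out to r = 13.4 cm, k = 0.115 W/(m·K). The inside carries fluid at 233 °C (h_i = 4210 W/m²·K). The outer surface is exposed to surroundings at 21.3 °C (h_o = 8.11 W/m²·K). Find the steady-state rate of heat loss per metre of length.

Series thermal resistances, inner to outer:
  R'_conv,in = 1/(2πr h) = 1/(2π·0.0641·4210) = 5.898×10^-4 m·K/W
  R'_aluminium = ln(0.0775/0.0641)/(2πk) = 0.1898/(2π·240) = 1.259×10^-4 m·K/W
  R'_diatomaceous earth = ln(0.134/0.0775)/(2πk) = 0.5476/(2π·0.115) = 0.7578 m·K/W
  R'_conv,out = 1/(2πr h) = 1/(2π·0.134·8.11) = 0.1465 m·K/W
ΣR = 5.898×10^-4 + 1.259×10^-4 + 0.7578 + 0.1465 = 0.9050 m·K/W
Q' = ΔT/ΣR = (233 °C − 21.3 °C)/0.9050 = 234 W/m

Q' = 234 W/m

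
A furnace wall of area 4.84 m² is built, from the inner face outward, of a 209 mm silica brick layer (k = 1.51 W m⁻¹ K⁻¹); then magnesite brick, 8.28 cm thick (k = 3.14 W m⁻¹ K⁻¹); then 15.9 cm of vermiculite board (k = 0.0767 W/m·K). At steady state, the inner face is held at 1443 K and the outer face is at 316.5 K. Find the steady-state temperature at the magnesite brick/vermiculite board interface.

Series thermal resistances, inner to outer:
  R_silica brick = L/(kA) = 0.209/(1.51·4.84) = 0.02860 K/W
  R_magnesite brick = L/(kA) = 0.0828/(3.14·4.84) = 0.005448 K/W
  R_vermiculite board = L/(kA) = 0.159/(0.0767·4.84) = 0.4283 K/W
ΣR = 0.02860 + 0.005448 + 0.4283 = 0.4623 K/W
Q = ΔT/ΣR = (1443 K − 316.5 K)/0.4623 = 2437 W
From the inner boundary to the magnesite brick/vermiculite board interface, ΣR_partial = 0.03405 K/W.
T_interface = T_in − Q·ΣR_partial = 1443 K − (2437)(0.03405) = 1360 K

T = 1360 K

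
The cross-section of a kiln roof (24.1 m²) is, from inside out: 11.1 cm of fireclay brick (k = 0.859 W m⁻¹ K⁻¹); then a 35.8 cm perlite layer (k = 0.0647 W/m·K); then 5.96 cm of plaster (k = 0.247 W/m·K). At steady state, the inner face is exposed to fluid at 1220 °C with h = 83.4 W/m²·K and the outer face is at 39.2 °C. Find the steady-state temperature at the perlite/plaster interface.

Resistance network (inner→outer):
  R_conv,in = 1/(hA) = 1/(83.4·24.1) = 4.975×10^-4 K/W
  R_fireclay brick = L/(kA) = 0.111/(0.859·24.1) = 0.005362 K/W
  R_perlite = L/(kA) = 0.358/(0.0647·24.1) = 0.2296 K/W
  R_plaster = L/(kA) = 0.0596/(0.247·24.1) = 0.01001 K/W
ΣR = 4.975×10^-4 + 0.005362 + 0.2296 + 0.01001 = 0.2455 K/W
Q = ΔT/ΣR = (1220 °C − 39.2 °C)/0.2455 = 4810 W
From the inner boundary to the perlite/plaster interface, ΣR_partial = 0.2355 K/W.
T_interface = T_in − Q·ΣR_partial = 1220 °C − (4810)(0.2355) = 87 °C

T = 87 °C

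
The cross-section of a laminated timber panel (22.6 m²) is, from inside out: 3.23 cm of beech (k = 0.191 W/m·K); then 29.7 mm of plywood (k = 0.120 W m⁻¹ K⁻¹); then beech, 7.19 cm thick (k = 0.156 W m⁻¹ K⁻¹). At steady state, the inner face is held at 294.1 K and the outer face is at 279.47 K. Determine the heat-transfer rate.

Q = 377 W

Treat each layer as a resistance in series:
  R_beech = L/(kA) = 0.0323/(0.191·22.6) = 0.007483 K/W
  R_plywood = L/(kA) = 0.0297/(0.120·22.6) = 0.01095 K/W
  R_beech = L/(kA) = 0.0719/(0.156·22.6) = 0.02039 K/W
ΣR = 0.007483 + 0.01095 + 0.02039 = 0.03882 K/W
Q = ΔT/ΣR = (294.1 K − 279.47 K)/0.03882 = 377 W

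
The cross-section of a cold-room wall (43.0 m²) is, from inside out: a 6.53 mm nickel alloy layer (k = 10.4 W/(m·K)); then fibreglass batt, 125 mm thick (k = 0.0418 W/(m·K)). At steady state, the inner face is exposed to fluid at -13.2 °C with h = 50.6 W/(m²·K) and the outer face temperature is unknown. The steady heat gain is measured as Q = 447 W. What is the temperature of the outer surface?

T_out = 18.1 °C

Sum the resistances:
  R_conv,in = 1/(hA) = 1/(50.6·43.0) = 4.596×10^-4 K/W
  R_nickel alloy = L/(kA) = 0.00653/(10.4·43.0) = 1.460×10^-5 K/W
  R_fibreglass batt = L/(kA) = 0.125/(0.0418·43.0) = 0.06954 K/W
ΣR = 0.07002 K/W
ΔT = Q·ΣR = 447 × 0.07002 = 31.30 K
Heat flows inward, so T_out = T_in + ΔT = -13.2 + 31.30 = 18.1 °C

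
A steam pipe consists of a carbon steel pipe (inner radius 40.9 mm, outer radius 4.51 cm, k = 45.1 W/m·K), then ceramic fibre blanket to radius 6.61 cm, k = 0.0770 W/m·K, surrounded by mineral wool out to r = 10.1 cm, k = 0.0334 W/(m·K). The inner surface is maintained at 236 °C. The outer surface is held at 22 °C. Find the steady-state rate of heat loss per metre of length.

Treat each layer as a resistance in series:
  R'_carbon steel = ln(0.0451/0.0409)/(2πk) = 0.09775/(2π·45.1) = 3.450×10^-4 m·K/W
  R'_ceramic fibre blanket = ln(0.0661/0.0451)/(2πk) = 0.3823/(2π·0.0770) = 0.7902 m·K/W
  R'_mineral wool = ln(0.101/0.0661)/(2πk) = 0.4240/(2π·0.0334) = 2.020 m·K/W
ΣR = 3.450×10^-4 + 0.7902 + 2.020 = 2.811 m·K/W
Q' = ΔT/ΣR = (236 °C − 22 °C)/2.811 = 76.1 W/m

Q' = 76.1 W/m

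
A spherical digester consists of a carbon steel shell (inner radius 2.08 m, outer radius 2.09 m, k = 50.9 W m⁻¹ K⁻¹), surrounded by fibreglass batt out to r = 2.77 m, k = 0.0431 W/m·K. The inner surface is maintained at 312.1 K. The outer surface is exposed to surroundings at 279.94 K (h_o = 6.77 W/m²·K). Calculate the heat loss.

Q = 147 W

Resistance network (inner→outer):
  R_carbon steel = (1/2.08 − 1/2.09)/(4πk) = 0.002300/(4π·50.9) = 3.596×10^-6 K/W
  R_fibreglass batt = (1/2.09 − 1/2.77)/(4πk) = 0.1175/(4π·0.0431) = 0.2169 K/W
  R_conv,out = 1/(4πr²h) = 1/(4π·2.77²·6.77) = 0.001532 K/W
ΣR = 3.596×10^-6 + 0.2169 + 0.001532 = 0.2184 K/W
Q = ΔT/ΣR = (312.1 K − 279.94 K)/0.2184 = 147 W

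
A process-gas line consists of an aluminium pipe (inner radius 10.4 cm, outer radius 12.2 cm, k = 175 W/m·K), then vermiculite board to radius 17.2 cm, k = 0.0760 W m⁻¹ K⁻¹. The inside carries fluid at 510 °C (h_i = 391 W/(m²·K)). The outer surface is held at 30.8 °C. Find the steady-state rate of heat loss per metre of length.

Series thermal resistances, inner to outer:
  R'_conv,in = 1/(2πr h) = 1/(2π·0.104·391) = 0.003914 m·K/W
  R'_aluminium = ln(0.122/0.104)/(2πk) = 0.1596/(2π·175) = 1.452×10^-4 m·K/W
  R'_vermiculite board = ln(0.172/0.122)/(2πk) = 0.3435/(2π·0.0760) = 0.7193 m·K/W
ΣR = 0.003914 + 1.452×10^-4 + 0.7193 = 0.7234 m·K/W
Q' = ΔT/ΣR = (510 °C − 30.8 °C)/0.7234 = 662 W/m

Q' = 662 W/m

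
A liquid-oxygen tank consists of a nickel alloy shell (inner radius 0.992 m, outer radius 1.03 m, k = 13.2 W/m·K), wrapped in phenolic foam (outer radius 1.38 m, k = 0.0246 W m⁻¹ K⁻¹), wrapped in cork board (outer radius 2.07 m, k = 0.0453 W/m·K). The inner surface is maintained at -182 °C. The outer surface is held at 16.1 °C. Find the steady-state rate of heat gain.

Resistance network (inner→outer):
  R_nickel alloy = (1/0.992 − 1/1.03)/(4πk) = 0.03719/(4π·13.2) = 2.242×10^-4 K/W
  R_phenolic foam = (1/1.03 − 1/1.38)/(4πk) = 0.2462/(4π·0.0246) = 0.7965 K/W
  R_cork board = (1/1.38 − 1/2.07)/(4πk) = 0.2415/(4π·0.0453) = 0.4243 K/W
ΣR = 2.242×10^-4 + 0.7965 + 0.4243 = 1.221 K/W
Q = ΔT/ΣR = (-182 °C − 16.1 °C)/1.221 = -162 W
(Negative Q ⇒ heat flows inward; heat gain = 162 W.)

Q = 162 W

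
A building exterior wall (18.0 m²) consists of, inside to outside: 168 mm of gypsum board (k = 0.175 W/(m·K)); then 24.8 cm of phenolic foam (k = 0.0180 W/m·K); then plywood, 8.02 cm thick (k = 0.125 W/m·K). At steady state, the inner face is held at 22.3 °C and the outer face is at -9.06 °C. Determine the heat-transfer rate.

Q = 36.7 W

Series thermal resistances, inner to outer:
  R_gypsum board = L/(kA) = 0.168/(0.175·18.0) = 0.05333 K/W
  R_phenolic foam = L/(kA) = 0.248/(0.0180·18.0) = 0.7654 K/W
  R_plywood = L/(kA) = 0.0802/(0.125·18.0) = 0.03564 K/W
ΣR = 0.05333 + 0.7654 + 0.03564 = 0.8544 K/W
Q = ΔT/ΣR = (22.3 °C − -9.06 °C)/0.8544 = 36.7 W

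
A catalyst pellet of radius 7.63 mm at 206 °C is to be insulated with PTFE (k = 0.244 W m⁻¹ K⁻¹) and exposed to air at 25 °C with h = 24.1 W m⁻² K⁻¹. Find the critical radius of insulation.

r_cr = 2.02 cm

For a sphere, r_cr = 2k_ins/h = 2·0.244/24.1 = 0.0202 m = 2.02 cm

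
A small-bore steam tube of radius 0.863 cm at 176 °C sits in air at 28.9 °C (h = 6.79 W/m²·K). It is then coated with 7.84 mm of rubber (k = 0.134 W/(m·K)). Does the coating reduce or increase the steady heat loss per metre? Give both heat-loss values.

increases: 54.2 → 67.1 W/m

Critical radius for a cylinder: r_cr = k/h = 0.0197 m = 1.97 cm.
Outer radius after coating: r₂ = 0.00863 + 0.00784 = 0.01647 m.
Since r₁ < r_cr and r₂ ≤ r_cr, the coating moves toward the maximum at r_cr — heat loss rises.
Bare: R = 1/(2πr₁h) = 2.716 m·K/W; Q = 147.1/2.716 = 54.2 W/m.
Coated: R = R_cond + R_conv = 2.191 m·K/W; Q = 147.1/2.191 = 67.1 W/m.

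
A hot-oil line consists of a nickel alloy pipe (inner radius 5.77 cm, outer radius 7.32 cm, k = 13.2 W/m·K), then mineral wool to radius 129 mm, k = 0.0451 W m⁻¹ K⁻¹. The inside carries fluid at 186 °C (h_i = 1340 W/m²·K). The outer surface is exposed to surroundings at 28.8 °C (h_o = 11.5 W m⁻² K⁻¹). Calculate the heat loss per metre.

Q' = 74.4 W/m

Treat each layer as a resistance in series:
  R'_conv,in = 1/(2πr h) = 1/(2π·0.0577·1340) = 0.002058 m·K/W
  R'_nickel alloy = ln(0.0732/0.0577)/(2πk) = 0.2379/(2π·13.2) = 0.002869 m·K/W
  R'_mineral wool = ln(0.129/0.0732)/(2πk) = 0.5666/(2π·0.0451) = 2.000 m·K/W
  R'_conv,out = 1/(2πr h) = 1/(2π·0.129·11.5) = 0.1073 m·K/W
ΣR = 0.002058 + 0.002869 + 2.000 + 0.1073 = 2.112 m·K/W
Q' = ΔT/ΣR = (186 °C − 28.8 °C)/2.112 = 74.4 W/m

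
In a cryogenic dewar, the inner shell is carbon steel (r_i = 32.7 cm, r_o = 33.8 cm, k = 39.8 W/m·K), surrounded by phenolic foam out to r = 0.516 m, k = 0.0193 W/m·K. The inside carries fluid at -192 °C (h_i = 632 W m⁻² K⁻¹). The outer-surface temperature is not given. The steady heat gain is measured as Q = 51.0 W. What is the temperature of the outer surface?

Sum the resistances:
  R_conv,in = 1/(4πr²h) = 1/(4π·0.327²·632) = 0.001178 K/W
  R_carbon steel = (1/0.327 − 1/0.338)/(4πk) = 0.09952/(4π·39.8) = 1.990×10^-4 K/W
  R_phenolic foam = (1/0.338 − 1/0.516)/(4πk) = 1.021/(4π·0.0193) = 4.208 K/W
ΣR = 4.209 K/W
ΔT = Q·ΣR = 51.0 × 4.209 = 214.7 K
Heat flows inward, so T_out = T_in + ΔT = -192 + 214.7 = 22.7 °C

T_out = 22.7 °C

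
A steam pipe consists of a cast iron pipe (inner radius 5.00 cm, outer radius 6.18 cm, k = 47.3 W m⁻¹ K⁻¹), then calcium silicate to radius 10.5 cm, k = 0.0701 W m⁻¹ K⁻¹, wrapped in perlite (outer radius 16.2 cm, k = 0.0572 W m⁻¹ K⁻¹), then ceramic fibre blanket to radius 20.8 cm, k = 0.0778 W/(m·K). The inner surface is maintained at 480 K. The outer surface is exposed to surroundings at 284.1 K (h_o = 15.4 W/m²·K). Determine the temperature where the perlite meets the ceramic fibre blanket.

Treat each layer as a resistance in series:
  R'_cast iron = ln(0.0618/0.0500)/(2πk) = 0.2119/(2π·47.3) = 7.129×10^-4 m·K/W
  R'_calcium silicate = ln(0.105/0.0618)/(2πk) = 0.5301/(2π·0.0701) = 1.203 m·K/W
  R'_perlite = ln(0.162/0.105)/(2πk) = 0.4336/(2π·0.0572) = 1.207 m·K/W
  R'_ceramic fibre blanket = ln(0.208/0.162)/(2πk) = 0.2499/(2π·0.0778) = 0.5113 m·K/W
  R'_conv,out = 1/(2πr h) = 1/(2π·0.208·15.4) = 0.04969 m·K/W
ΣR = 7.129×10^-4 + 1.203 + 1.207 + 0.5113 + 0.04969 = 2.972 m·K/W
Q' = ΔT/ΣR = (480 K − 284.1 K)/2.972 = 65.92 W/m
From the inner boundary to the perlite/ceramic fibre blanket interface, ΣR_partial = 2.411 m·K/W.
T_interface = T_in − Q'·ΣR_partial = 480 K − (65.92)(2.411) = 321.1 K

T = 321.1 K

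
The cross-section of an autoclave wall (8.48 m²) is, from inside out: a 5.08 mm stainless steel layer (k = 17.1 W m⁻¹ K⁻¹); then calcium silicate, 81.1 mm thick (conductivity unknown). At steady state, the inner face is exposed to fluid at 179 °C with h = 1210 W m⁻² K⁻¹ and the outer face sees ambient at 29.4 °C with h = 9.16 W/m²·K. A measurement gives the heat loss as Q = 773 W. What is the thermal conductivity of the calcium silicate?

k = 0.0530 W/m·K

ΣR = ΔT/Q = |179 − 29.4|/773 = 0.1935 K/W
Known resistances:
  R_conv,in = 1/(hA) = 1/(1210·8.48) = 9.746×10^-5 K/W
  R_stainless steel = L/(kA) = 0.00508/(17.1·8.48) = 3.503×10^-5 K/W
  R_conv,out = 1/(hA) = 1/(9.16·8.48) = 0.01287 K/W
R_calcium silicate = ΣR − ΣR_known = 0.1935 − 0.01300 = 0.1805 K/W
L/(kA) = 0.1805 ⇒ k = 0.0811/(0.1805·8.48) = 0.0530 W/m·K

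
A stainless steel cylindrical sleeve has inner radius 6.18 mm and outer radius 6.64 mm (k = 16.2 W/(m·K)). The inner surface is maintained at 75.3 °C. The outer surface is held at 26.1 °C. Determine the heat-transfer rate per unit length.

Q' = 69.8 kW/m

Q' = 2πk·ΔT/ln(r₂/r₁) = 2π × 16.2 × 49.2 / ln(0.00664/0.00618) = 69800 W/m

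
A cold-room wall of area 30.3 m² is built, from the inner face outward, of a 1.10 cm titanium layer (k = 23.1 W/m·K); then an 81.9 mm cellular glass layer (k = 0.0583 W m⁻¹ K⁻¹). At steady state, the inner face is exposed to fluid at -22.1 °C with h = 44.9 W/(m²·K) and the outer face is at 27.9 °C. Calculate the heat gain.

Series thermal resistances, inner to outer:
  R_conv,in = 1/(hA) = 1/(44.9·30.3) = 7.350×10^-4 K/W
  R_titanium = L/(kA) = 0.0110/(23.1·30.3) = 1.572×10^-5 K/W
  R_cellular glass = L/(kA) = 0.0819/(0.0583·30.3) = 0.04636 K/W
ΣR = 7.350×10^-4 + 1.572×10^-5 + 0.04636 = 0.04711 K/W
Q = ΔT/ΣR = (-22.1 °C − 27.9 °C)/0.04711 = -1060 W
(Negative Q ⇒ heat flows inward; heat gain = 1060 W.)

Q = 1060 W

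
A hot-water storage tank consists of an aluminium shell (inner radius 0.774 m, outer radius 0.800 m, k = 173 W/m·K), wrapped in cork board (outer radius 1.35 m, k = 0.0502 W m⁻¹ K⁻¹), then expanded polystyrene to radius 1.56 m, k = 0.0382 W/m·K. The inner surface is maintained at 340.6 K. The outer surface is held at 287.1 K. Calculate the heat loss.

Series thermal resistances, inner to outer:
  R_aluminium = (1/0.774 − 1/0.800)/(4πk) = 0.04199/(4π·173) = 1.931×10^-5 K/W
  R_cork board = (1/0.800 − 1/1.35)/(4πk) = 0.5093/(4π·0.0502) = 0.8073 K/W
  R_expanded polystyrene = (1/1.35 − 1/1.56)/(4πk) = 0.09972/(4π·0.0382) = 0.2077 K/W
ΣR = 1.931×10^-5 + 0.8073 + 0.2077 = 1.015 K/W
Q = ΔT/ΣR = (340.6 K − 287.1 K)/1.015 = 52.7 W

Q = 52.7 W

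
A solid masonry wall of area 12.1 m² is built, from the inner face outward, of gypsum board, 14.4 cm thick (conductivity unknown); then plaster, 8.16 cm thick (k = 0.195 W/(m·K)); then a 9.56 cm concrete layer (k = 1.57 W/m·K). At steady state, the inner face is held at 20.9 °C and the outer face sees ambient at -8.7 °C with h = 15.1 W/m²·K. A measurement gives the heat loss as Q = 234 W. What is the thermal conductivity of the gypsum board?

ΣR = ΔT/Q = |20.9 − -8.7|/234 = 0.1265 K/W
Known resistances:
  R_plaster = L/(kA) = 0.0816/(0.195·12.1) = 0.03458 K/W
  R_concrete = L/(kA) = 0.0956/(1.57·12.1) = 0.005032 K/W
  R_conv,out = 1/(hA) = 1/(15.1·12.1) = 0.005473 K/W
R_gypsum board = ΣR − ΣR_known = 0.1265 − 0.04509 = 0.08141 K/W
L/(kA) = 0.08141 ⇒ k = 0.144/(0.08141·12.1) = 0.146 W/m·K

k = 0.146 W/m·K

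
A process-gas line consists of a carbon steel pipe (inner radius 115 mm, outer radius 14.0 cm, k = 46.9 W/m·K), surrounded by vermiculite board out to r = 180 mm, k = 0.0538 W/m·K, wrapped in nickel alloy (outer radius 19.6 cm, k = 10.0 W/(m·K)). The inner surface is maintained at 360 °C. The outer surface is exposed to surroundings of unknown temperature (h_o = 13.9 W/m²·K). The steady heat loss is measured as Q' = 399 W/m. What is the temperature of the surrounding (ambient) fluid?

T_out = 39.2 °C

Series resistances:
  R'_carbon steel = ln(0.140/0.115)/(2πk) = 0.1967/(2π·46.9) = 6.675×10^-4 m·K/W
  R'_vermiculite board = ln(0.180/0.140)/(2πk) = 0.2513/(2π·0.0538) = 0.7435 m·K/W
  R'_nickel alloy = ln(0.196/0.180)/(2πk) = 0.08516/(2π·10.0) = 0.001355 m·K/W
  R'_conv,out = 1/(2πr h) = 1/(2π·0.196·13.9) = 0.05842 m·K/W
ΣR = 0.8039 m·K/W
ΔT = Q'·ΣR = 399 × 0.8039 = 320.8 K
Heat flows outward, so T_out = T_in − ΔT = 360 − 320.8 = 39.2 °C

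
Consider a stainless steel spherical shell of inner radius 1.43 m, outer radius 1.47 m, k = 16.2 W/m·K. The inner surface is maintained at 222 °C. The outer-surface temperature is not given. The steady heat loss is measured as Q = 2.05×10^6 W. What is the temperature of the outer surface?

Series resistances:
  R_stainless steel = (1/1.43 − 1/1.47)/(4πk) = 0.01903/(4π·16.2) = 9.347×10^-5 K/W
ΣR = 9.347×10^-5 K/W
ΔT = Q·ΣR = 2.05×10^6 × 9.347×10^-5 = 191.6 K
Heat flows outward, so T_out = T_in − ΔT = 222 − 191.6 = 30.4 °C

T_out = 30.4 °C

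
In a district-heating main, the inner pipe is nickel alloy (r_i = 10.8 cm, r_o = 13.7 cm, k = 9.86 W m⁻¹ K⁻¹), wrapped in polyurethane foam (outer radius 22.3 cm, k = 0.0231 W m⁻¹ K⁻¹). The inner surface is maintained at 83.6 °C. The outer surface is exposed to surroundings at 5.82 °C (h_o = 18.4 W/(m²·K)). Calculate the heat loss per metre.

Treat each layer as a resistance in series:
  R'_nickel alloy = ln(0.137/0.108)/(2πk) = 0.2378/(2π·9.86) = 0.003839 m·K/W
  R'_polyurethane foam = ln(0.223/0.137)/(2πk) = 0.4872/(2π·0.0231) = 3.357 m·K/W
  R'_conv,out = 1/(2πr h) = 1/(2π·0.223·18.4) = 0.03879 m·K/W
ΣR = 0.003839 + 3.357 + 0.03879 = 3.400 m·K/W
Q' = ΔT/ΣR = (83.6 °C − 5.82 °C)/3.400 = 22.9 W/m

Q' = 22.9 W/m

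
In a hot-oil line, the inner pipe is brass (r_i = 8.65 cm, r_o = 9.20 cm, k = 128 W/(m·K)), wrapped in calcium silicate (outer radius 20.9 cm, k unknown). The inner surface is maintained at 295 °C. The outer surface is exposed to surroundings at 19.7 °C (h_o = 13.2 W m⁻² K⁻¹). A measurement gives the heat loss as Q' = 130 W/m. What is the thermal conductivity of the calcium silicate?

ΣR = ΔT/Q' = |295 − 19.7|/130 = 2.118 m·K/W
Known resistances:
  R'_brass = ln(0.0920/0.0865)/(2πk) = 0.06164/(2π·128) = 7.665×10^-5 m·K/W
  R'_conv,out = 1/(2πr h) = 1/(2π·0.209·13.2) = 0.05769 m·K/W
R_calcium silicate = ΣR − ΣR_known = 2.118 − 0.05777 = 2.060 m·K/W
ln(r₂/r₁)/(2πk) = 2.060 ⇒ k = 0.8205/(2π·2.060) = 0.0634 W/m·K

k = 0.0634 W/m·K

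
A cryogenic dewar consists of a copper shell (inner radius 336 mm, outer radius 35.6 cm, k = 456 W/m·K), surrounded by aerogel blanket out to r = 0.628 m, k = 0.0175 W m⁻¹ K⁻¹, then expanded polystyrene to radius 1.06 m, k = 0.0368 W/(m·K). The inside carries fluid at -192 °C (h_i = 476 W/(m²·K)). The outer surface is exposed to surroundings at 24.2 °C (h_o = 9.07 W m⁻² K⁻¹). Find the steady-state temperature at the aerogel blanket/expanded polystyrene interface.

T = -19.7 °C

Series thermal resistances, inner to outer:
  R_conv,in = 1/(4πr²h) = 1/(4π·0.336²·476) = 0.001481 K/W
  R_copper = (1/0.336 − 1/0.356)/(4πk) = 0.1672/(4π·456) = 2.918×10^-5 K/W
  R_aerogel blanket = (1/0.356 − 1/0.628)/(4πk) = 1.217/(4π·0.0175) = 5.532 K/W
  R_expanded polystyrene = (1/0.628 − 1/1.06)/(4πk) = 0.6490/(4π·0.0368) = 1.403 K/W
  R_conv,out = 1/(4πr²h) = 1/(4π·1.06²·9.07) = 0.007809 K/W
ΣR = 0.001481 + 2.918×10^-5 + 5.532 + 1.403 + 0.007809 = 6.944 K/W
Q = ΔT/ΣR = (-192 °C − 24.2 °C)/6.944 = -31.13 W
From the inner boundary to the aerogel blanket/expanded polystyrene interface, ΣR_partial = 5.534 K/W.
T_interface = T_in − Q·ΣR_partial = -192 °C − (-31.13)(5.534) = -19.7 °C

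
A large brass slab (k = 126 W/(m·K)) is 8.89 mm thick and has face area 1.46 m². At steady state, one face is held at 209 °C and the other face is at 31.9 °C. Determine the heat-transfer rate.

Q = 3660 kW

Q = kA·ΔT/L = 126 × 1.46 × |209 °C − 31.9 °C| / 0.00889 = 3.66×10^6 W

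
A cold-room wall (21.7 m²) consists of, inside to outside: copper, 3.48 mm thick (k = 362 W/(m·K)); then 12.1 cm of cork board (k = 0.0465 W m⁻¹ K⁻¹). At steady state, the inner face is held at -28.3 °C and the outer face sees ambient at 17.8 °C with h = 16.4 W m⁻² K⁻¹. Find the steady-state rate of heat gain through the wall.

Q = 376 W

Resistance network (inner→outer):
  R_copper = L/(kA) = 0.00348/(362·21.7) = 4.430×10^-7 K/W
  R_cork board = L/(kA) = 0.121/(0.0465·21.7) = 0.1199 K/W
  R_conv,out = 1/(hA) = 1/(16.4·21.7) = 0.002810 K/W
ΣR = 4.430×10^-7 + 0.1199 + 0.002810 = 0.1227 K/W
Q = ΔT/ΣR = (-28.3 °C − 17.8 °C)/0.1227 = -376 W
(Negative Q ⇒ heat flows inward; heat gain = 376 W.)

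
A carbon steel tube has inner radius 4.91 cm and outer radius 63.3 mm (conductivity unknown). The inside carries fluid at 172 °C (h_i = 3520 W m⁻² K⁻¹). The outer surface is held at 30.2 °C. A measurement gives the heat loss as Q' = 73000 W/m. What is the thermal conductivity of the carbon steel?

ΣR = ΔT/Q' = |172 − 30.2|/73000 = 0.001942 m·K/W
Known resistances:
  R'_conv,in = 1/(2πr h) = 1/(2π·0.0491·3520) = 9.209×10^-4 m·K/W
R_carbon steel = ΣR − ΣR_known = 0.001942 − 9.209×10^-4 = 0.001021 m·K/W
ln(r₂/r₁)/(2πk) = 0.001021 ⇒ k = 0.2540/(2π·0.001021) = 39.6 W/m·K

k = 39.6 W/m·K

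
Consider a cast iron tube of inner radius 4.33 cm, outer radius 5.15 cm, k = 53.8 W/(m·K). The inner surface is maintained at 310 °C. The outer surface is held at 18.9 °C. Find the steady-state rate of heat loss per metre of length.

Q' = 2πk·ΔT/ln(r₂/r₁) = 2π × 53.8 × 291.1 / ln(0.0515/0.0433) = 5.67×10^5 W/m

Q' = 5.67×10^5 W/m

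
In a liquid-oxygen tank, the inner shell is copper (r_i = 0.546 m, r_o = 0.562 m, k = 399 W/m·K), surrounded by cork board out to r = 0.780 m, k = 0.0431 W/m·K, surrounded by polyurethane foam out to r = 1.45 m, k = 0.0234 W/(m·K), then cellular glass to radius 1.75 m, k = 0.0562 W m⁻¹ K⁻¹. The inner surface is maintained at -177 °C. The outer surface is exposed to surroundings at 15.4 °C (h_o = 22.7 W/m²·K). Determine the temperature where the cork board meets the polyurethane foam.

T = -120 °C

Resistance network (inner→outer):
  R_copper = (1/0.546 − 1/0.562)/(4πk) = 0.05214/(4π·399) = 1.040×10^-5 K/W
  R_cork board = (1/0.562 − 1/0.780)/(4πk) = 0.4973/(4π·0.0431) = 0.9182 K/W
  R_polyurethane foam = (1/0.780 − 1/1.45)/(4πk) = 0.5924/(4π·0.0234) = 2.015 K/W
  R_cellular glass = (1/1.45 − 1/1.75)/(4πk) = 0.1182/(4π·0.0562) = 0.1674 K/W
  R_conv,out = 1/(4πr²h) = 1/(4π·1.75²·22.7) = 0.001145 K/W
ΣR = 1.040×10^-5 + 0.9182 + 2.015 + 0.1674 + 0.001145 = 3.102 K/W
Q = ΔT/ΣR = (-177 °C − 15.4 °C)/3.102 = -62.02 W
From the inner boundary to the cork board/polyurethane foam interface, ΣR_partial = 0.9182 K/W.
T_interface = T_in − Q·ΣR_partial = -177 °C − (-62.02)(0.9182) = -120 °C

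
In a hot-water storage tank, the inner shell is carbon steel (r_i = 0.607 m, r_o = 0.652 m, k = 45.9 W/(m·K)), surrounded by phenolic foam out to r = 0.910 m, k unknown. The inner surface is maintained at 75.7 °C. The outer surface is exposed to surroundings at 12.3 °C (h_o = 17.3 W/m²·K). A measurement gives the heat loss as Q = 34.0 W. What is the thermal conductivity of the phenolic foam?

k = 0.0186 W/m·K

ΣR = ΔT/Q = |75.7 − 12.3|/34.0 = 1.865 K/W
Known resistances:
  R_carbon steel = (1/0.607 − 1/0.652)/(4πk) = 0.1137/(4π·45.9) = 1.971×10^-4 K/W
  R_conv,out = 1/(4πr²h) = 1/(4π·0.910²·17.3) = 0.005555 K/W
R_phenolic foam = ΣR − ΣR_known = 1.865 − 0.005752 = 1.859 K/W
(1/r₁−1/r₂)/(4πk) = 1.859 ⇒ k = 0.4348/(4π·1.859) = 0.0186 W/m·K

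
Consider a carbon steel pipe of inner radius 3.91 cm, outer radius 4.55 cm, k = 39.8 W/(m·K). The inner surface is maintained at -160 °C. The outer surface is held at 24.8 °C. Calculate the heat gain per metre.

Q' = 2πk·ΔT/ln(r₂/r₁) = 2π × 39.8 × 184.8 / ln(0.0455/0.0391) = 3.05×10^5 W/m

Q' = 305 kW/m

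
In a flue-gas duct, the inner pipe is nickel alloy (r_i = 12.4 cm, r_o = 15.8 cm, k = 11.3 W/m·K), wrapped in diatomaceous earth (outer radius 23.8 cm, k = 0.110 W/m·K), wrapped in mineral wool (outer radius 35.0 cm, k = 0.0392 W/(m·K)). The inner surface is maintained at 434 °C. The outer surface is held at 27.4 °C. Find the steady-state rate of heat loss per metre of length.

Q' = 188 W/m

Treat each layer as a resistance in series:
  R'_nickel alloy = ln(0.158/0.124)/(2πk) = 0.2423/(2π·11.3) = 0.003413 m·K/W
  R'_diatomaceous earth = ln(0.238/0.158)/(2πk) = 0.4097/(2π·0.110) = 0.5927 m·K/W
  R'_mineral wool = ln(0.350/0.238)/(2πk) = 0.3857/(2π·0.0392) = 1.566 m·K/W
ΣR = 0.003413 + 0.5927 + 1.566 = 2.162 m·K/W
Q' = ΔT/ΣR = (434 °C − 27.4 °C)/2.162 = 188 W/m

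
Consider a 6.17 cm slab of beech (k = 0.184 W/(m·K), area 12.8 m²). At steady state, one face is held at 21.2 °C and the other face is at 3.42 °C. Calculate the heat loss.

Q = kA·ΔT/L = 0.184 × 12.8 × |21.2 °C − 3.42 °C| / 0.0617 = 679 W

Q = 679 W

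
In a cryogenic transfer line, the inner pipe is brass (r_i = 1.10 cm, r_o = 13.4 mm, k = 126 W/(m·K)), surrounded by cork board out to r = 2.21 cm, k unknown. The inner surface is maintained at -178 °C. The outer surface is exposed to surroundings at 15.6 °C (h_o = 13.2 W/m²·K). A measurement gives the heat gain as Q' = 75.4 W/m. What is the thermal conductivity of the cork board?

k = 0.0394 W/m·K

ΣR = ΔT/Q' = |-178 − 15.6|/75.4 = 2.568 m·K/W
Known resistances:
  R'_brass = ln(0.0134/0.0110)/(2πk) = 0.1974/(2π·126) = 2.493×10^-4 m·K/W
  R'_conv,out = 1/(2πr h) = 1/(2π·0.0221·13.2) = 0.5456 m·K/W
R_cork board = ΣR − ΣR_known = 2.568 − 0.5458 = 2.022 m·K/W
ln(r₂/r₁)/(2πk) = 2.022 ⇒ k = 0.5003/(2π·2.022) = 0.0394 W/m·K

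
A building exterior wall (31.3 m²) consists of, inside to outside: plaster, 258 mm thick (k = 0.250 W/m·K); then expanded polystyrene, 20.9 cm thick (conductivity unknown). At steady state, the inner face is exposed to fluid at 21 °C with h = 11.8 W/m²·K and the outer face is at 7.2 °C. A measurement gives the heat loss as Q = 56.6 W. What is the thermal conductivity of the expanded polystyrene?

ΣR = ΔT/Q = |21 − 7.2|/56.6 = 0.2438 K/W
Known resistances:
  R_conv,in = 1/(hA) = 1/(11.8·31.3) = 0.002708 K/W
  R_plaster = L/(kA) = 0.258/(0.250·31.3) = 0.03297 K/W
R_expanded polystyrene = ΣR − ΣR_known = 0.2438 − 0.03568 = 0.2081 K/W
L/(kA) = 0.2081 ⇒ k = 0.209/(0.2081·31.3) = 0.0321 W/m·K

k = 0.0321 W/m·K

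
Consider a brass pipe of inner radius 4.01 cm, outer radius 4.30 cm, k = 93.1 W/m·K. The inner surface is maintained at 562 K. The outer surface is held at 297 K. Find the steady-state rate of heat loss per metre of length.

Q' = 2.22×10^6 W/m

Q' = 2πk·ΔT/ln(r₂/r₁) = 2π × 93.1 × 265 / ln(0.0430/0.0401) = 2.22×10^6 W/m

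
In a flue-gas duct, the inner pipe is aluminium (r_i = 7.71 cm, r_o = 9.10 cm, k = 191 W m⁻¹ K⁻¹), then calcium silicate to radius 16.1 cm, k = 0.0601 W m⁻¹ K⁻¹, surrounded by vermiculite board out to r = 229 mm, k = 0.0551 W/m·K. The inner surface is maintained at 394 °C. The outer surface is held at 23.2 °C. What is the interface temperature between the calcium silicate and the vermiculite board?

T = 172 °C

Resistance network (inner→outer):
  R'_aluminium = ln(0.0910/0.0771)/(2πk) = 0.1658/(2π·191) = 1.381×10^-4 m·K/W
  R'_calcium silicate = ln(0.161/0.0910)/(2πk) = 0.5705/(2π·0.0601) = 1.511 m·K/W
  R'_vermiculite board = ln(0.229/0.161)/(2πk) = 0.3523/(2π·0.0551) = 1.018 m·K/W
ΣR = 1.381×10^-4 + 1.511 + 1.018 = 2.529 m·K/W
Q' = ΔT/ΣR = (394 °C − 23.2 °C)/2.529 = 146.6 W/m
From the inner boundary to the calcium silicate/vermiculite board interface, ΣR_partial = 1.511 m·K/W.
T_interface = T_in − Q'·ΣR_partial = 394 °C − (146.6)(1.511) = 172 °C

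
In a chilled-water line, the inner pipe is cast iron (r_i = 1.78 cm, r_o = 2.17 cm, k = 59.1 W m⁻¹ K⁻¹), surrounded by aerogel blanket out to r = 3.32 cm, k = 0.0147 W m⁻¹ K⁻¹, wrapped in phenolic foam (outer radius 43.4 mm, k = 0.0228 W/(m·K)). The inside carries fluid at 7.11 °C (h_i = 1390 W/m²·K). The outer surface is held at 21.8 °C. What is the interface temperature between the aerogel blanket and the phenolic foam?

T = 17.6 °C

Treat each layer as a resistance in series:
  R'_conv,in = 1/(2πr h) = 1/(2π·0.0178·1390) = 0.006433 m·K/W
  R'_cast iron = ln(0.0217/0.0178)/(2πk) = 0.1981/(2π·59.1) = 5.335×10^-4 m·K/W
  R'_aerogel blanket = ln(0.0332/0.0217)/(2πk) = 0.4252/(2π·0.0147) = 4.604 m·K/W
  R'_phenolic foam = ln(0.0434/0.0332)/(2πk) = 0.2679/(2π·0.0228) = 1.870 m·K/W
ΣR = 0.006433 + 5.335×10^-4 + 4.604 + 1.870 = 6.481 m·K/W
Q' = ΔT/ΣR = (7.11 °C − 21.8 °C)/6.481 = -2.267 W/m
From the inner boundary to the aerogel blanket/phenolic foam interface, ΣR_partial = 4.611 m·K/W.
T_interface = T_in − Q'·ΣR_partial = 7.11 °C − (-2.267)(4.611) = 17.6 °C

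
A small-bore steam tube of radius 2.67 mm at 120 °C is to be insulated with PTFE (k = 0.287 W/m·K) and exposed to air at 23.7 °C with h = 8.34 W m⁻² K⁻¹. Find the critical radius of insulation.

r_cr = 3.44 cm

For a cylinder, r_cr = k_ins/h = 0.287/8.34 = 0.0344 m = 3.44 cm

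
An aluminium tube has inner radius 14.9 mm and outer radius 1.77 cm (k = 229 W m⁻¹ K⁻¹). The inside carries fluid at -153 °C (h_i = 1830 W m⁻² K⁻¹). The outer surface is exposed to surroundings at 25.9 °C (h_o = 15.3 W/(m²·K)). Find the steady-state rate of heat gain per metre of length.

Resistance network (inner→outer):
  R'_conv,in = 1/(2πr h) = 1/(2π·0.0149·1830) = 0.005837 m·K/W
  R'_aluminium = ln(0.0177/0.0149)/(2πk) = 0.1722/(2π·229) = 1.197×10^-4 m·K/W
  R'_conv,out = 1/(2πr h) = 1/(2π·0.0177·15.3) = 0.5877 m·K/W
ΣR = 0.005837 + 1.197×10^-4 + 0.5877 = 0.5937 m·K/W
Q' = ΔT/ΣR = (-153 °C − 25.9 °C)/0.5937 = -301 W/m
(Negative Q' ⇒ heat flows inward; heat gain = 301 W/m.)

Q' = 301 W/m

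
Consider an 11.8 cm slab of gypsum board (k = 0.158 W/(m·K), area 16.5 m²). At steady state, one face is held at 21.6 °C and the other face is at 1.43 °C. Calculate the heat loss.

Q = 446 W

Q = kA·ΔT/L = 0.158 × 16.5 × |21.6 °C − 1.43 °C| / 0.118 = 446 W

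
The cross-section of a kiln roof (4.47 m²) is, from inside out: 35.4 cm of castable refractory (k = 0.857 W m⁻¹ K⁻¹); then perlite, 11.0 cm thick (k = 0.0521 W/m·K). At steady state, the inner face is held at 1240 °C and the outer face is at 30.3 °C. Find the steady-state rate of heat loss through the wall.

Q = 2.14 kW

Treat each layer as a resistance in series:
  R_castable refractory = L/(kA) = 0.354/(0.857·4.47) = 0.09241 K/W
  R_perlite = L/(kA) = 0.110/(0.0521·4.47) = 0.4723 K/W
ΣR = 0.09241 + 0.4723 = 0.5647 K/W
Q = ΔT/ΣR = (1240 °C − 30.3 °C)/0.5647 = 2140 W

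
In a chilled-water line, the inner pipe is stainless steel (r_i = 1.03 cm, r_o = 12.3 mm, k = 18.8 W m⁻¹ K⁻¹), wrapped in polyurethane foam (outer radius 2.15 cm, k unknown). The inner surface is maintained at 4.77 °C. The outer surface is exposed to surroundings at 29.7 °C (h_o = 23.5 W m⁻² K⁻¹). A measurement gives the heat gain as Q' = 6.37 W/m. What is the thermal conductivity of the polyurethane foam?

ΣR = ΔT/Q' = |4.77 − 29.7|/6.37 = 3.914 m·K/W
Known resistances:
  R'_stainless steel = ln(0.0123/0.0103)/(2πk) = 0.1775/(2π·18.8) = 0.001502 m·K/W
  R'_conv,out = 1/(2πr h) = 1/(2π·0.0215·23.5) = 0.3150 m·K/W
R_polyurethane foam = ΣR − ΣR_known = 3.914 − 0.3165 = 3.598 m·K/W
ln(r₂/r₁)/(2πk) = 3.598 ⇒ k = 0.5585/(2π·3.598) = 0.0247 W/m·K

k = 0.0247 W/m·K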